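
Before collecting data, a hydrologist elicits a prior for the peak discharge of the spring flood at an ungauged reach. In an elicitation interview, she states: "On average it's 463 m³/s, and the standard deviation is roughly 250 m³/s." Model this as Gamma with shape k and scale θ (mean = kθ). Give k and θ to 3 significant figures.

For Gamma(k, scale θ): mean = kθ, variance = kθ², so CV = 1/√k.
CV = SD/mean = 250/463 = 0.54, hence k = 1/CV² = 3.43.
Then θ = mean/k = 463/3.43 = 135.

k ≈ 3.43, θ ≈ 135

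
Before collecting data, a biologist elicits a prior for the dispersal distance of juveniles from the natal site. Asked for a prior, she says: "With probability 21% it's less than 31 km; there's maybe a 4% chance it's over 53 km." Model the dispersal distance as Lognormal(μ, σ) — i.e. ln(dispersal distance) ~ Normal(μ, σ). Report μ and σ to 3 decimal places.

μ ≈ 3.603, σ ≈ 0.210

If T ~ Lognormal(μ,σ) then ln T ~ Normal(μ,σ), so the p-quantile of ln T is μ + z_p·σ.
ln(31) = 3.434 and ln(53) = 3.97; z_{0.21} = -0.8064, z_{0.96} = 1.751.
σ = (3.97 − 3.434)/(1.751 − (-0.8064)) = 0.210.
μ = 3.434 − (-0.8064)·0.210 = 3.603.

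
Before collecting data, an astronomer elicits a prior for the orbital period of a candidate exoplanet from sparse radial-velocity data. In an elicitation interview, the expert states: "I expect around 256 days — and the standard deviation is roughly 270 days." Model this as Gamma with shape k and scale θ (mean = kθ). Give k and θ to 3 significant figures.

k ≈ 0.899, θ ≈ 285

For Gamma(k, scale θ): mean = kθ, variance = kθ², so CV = 1/√k.
CV = SD/mean = 270/256 = 1.055, hence k = 1/CV² = 0.899.
Then θ = mean/k = 256/0.899 = 285.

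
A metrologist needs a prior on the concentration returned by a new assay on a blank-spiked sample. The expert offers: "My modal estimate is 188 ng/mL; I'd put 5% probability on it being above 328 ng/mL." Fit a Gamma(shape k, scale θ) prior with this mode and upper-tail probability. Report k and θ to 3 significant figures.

Gamma(k,θ) with k>1 has mode (k−1)θ, so θ = 188/(k−1).
Need P(X < 328) = 0.95 with θ tied to k this way. Start at k = 2, θ = 188: P(X<328) ≈ 0.521.
Too low — raise k to concentrate. Iterating converges to k ≈ 10.
Then θ = 188/(10−1) ≈ 20.9.

k ≈ 10, θ ≈ 20.9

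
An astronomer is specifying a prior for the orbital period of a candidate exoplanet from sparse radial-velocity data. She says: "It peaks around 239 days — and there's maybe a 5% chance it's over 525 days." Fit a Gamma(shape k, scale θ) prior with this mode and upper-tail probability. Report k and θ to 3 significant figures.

Gamma(k,θ) with k>1 has mode (k−1)θ, so θ = 239/(k−1).
Need P(X < 525) = 0.95 with θ tied to k this way. Start at k = 2, θ = 239: P(X<525) ≈ 0.645.
Too low — raise k to concentrate. Iterating converges to k ≈ 5.44.
Then θ = 239/(5.44−1) ≈ 53.8.

k ≈ 5.44, θ ≈ 53.8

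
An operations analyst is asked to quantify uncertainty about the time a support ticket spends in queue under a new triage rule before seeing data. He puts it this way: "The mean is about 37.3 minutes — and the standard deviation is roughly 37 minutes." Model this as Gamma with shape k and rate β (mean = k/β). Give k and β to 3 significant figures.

k ≈ 1.02, β ≈ 0.0272

For Gamma(k, rate β): mean = k/β, variance = k/β², so CV = 1/√k.
CV = SD/mean = 37/37.3 = 0.992, hence k = 1/CV² = 1.02.
Then β = k/mean = 1.02/37.3 = 0.0272.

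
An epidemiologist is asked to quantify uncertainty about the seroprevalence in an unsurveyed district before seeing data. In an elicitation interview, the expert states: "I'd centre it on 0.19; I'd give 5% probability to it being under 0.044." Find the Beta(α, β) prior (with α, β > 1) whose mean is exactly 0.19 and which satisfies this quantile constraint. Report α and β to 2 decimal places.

α ≈ 2.24, β ≈ 9.57

With mean 0.19 fixed, write α = 0.19s, β = 0.81s where s = α+β.
Need P(θ < 0.044) = 0.05 under Beta(0.19s, 0.81s). Normal approximation: (q−m)/√(m(1−m)/s) ≈ z_{0.05} = -1.64, so s ≈ 0.19·0.81·(-1.64)²/(0.044−0.19)² = 19.5.
At s = 19.5: P(θ<0.044) ≈ 0.013. Adjusting to match 0.05 gives s ≈ 11.81.
So α = 0.19·11.81 ≈ 2.24, β = 0.81·11.81 ≈ 9.57.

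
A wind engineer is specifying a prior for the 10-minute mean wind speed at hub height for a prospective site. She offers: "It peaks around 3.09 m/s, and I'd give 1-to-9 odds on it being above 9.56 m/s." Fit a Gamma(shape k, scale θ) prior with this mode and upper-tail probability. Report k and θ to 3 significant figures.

k ≈ 2.49, θ ≈ 2.08

Gamma(k,θ) with k>1 has mode (k−1)θ, so θ = 3.09/(k−1).
Need P(X < 9.56) = 0.9 with θ tied to k this way. Start at k = 2, θ = 3.09: P(X<9.56) ≈ 0.814.
Too low — raise k to concentrate. Iterating converges to k ≈ 2.49.
Then θ = 3.09/(2.49−1) ≈ 2.08.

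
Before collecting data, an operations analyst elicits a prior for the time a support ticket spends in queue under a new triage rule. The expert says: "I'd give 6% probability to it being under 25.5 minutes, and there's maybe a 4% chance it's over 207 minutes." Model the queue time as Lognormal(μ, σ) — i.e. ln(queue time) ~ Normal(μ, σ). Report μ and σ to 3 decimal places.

If T ~ Lognormal(μ,σ) then ln T ~ Normal(μ,σ), so the p-quantile of ln T is μ + z_p·σ.
ln(25.5) = 3.239 and ln(207) = 5.333; z_{0.06} = -1.555, z_{0.96} = 1.751.
σ = (5.333 − 3.239)/(1.751 − (-1.555)) = 0.634.
μ = 3.239 − (-1.555)·0.634 = 4.224.

μ ≈ 4.224, σ ≈ 0.634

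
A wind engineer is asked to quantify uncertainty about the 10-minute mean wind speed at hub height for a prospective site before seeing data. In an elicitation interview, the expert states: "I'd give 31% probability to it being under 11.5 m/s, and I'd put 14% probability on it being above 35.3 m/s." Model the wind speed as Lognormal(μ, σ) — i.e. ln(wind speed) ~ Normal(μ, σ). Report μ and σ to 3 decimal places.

μ ≈ 2.795, σ ≈ 0.712

If T ~ Lognormal(μ,σ) then ln T ~ Normal(μ,σ), so the p-quantile of ln T is μ + z_p·σ.
ln(11.5) = 2.442 and ln(35.3) = 3.564; z_{0.31} = -0.4959, z_{0.86} = 1.08.
σ = (3.564 − 2.442)/(1.08 − (-0.4959)) = 0.712.
μ = 2.442 − (-0.4959)·0.712 = 2.795.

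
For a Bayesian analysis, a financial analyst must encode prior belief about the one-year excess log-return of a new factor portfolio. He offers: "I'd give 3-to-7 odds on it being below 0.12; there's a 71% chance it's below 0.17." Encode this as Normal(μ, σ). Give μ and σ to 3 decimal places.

μ = 0.144, σ = 0.046

The p-quantile of Normal(μ,σ) is μ + z_p·σ, with z_{0.3} = -0.5244 and z_{0.71} = 0.5534.
Eliminate σ: μ = (z₂·x₁ − z₁·x₂)/(z₂ − z₁) = (0.5534·0.12 − (-0.5244)·0.17)/1.078 = 0.144.
Then σ = (x₂ − x₁)/(z₂ − z₁) = (0.17 − 0.12)/1.078 = 0.046.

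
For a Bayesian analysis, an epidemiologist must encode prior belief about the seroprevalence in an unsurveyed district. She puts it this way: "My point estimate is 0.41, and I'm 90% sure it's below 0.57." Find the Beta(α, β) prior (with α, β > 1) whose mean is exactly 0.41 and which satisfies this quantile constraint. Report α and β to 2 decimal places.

With mean 0.41 fixed, write α = 0.41s, β = 0.59s where s = α+β.
Need P(θ < 0.57) = 0.9 under Beta(0.41s, 0.59s). Normal approximation: (q−m)/√(m(1−m)/s) ≈ z_{0.9} = 1.28, so s ≈ 0.41·0.59·(1.28)²/(0.57−0.41)² = 15.5.
At s = 15.5: P(θ<0.57) ≈ 0.899. Adjusting to match 0.9 gives s ≈ 15.66.
So α = 0.41·15.66 ≈ 6.42, β = 0.59·15.66 ≈ 9.24.

α ≈ 6.42, β ≈ 9.24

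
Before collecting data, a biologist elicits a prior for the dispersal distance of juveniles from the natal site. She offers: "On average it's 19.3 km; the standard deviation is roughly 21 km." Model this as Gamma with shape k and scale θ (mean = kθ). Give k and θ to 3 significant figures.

k ≈ 0.845, θ ≈ 22.8

For Gamma(k, scale θ): mean = kθ, variance = kθ², so CV = 1/√k.
CV = SD/mean = 21/19.3 = 1.088, hence k = 1/CV² = 0.845.
Then θ = mean/k = 19.3/0.845 = 22.8.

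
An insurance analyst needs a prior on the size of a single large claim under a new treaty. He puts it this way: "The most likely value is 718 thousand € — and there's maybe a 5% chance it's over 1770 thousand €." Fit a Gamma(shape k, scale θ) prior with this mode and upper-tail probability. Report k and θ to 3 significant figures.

k ≈ 4.34, θ ≈ 215

Gamma(k,θ) with k>1 has mode (k−1)θ, so θ = 718/(k−1).
Need P(X < 1770) = 0.95 with θ tied to k this way. Start at k = 2, θ = 718: P(X<1770) ≈ 0.705.
Too low — raise k to concentrate. Iterating converges to k ≈ 4.34.
Then θ = 718/(4.34−1) ≈ 215.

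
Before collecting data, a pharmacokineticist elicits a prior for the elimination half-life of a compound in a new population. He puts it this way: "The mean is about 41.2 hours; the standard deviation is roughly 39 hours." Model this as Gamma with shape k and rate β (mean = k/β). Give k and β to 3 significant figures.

k ≈ 1.12, β ≈ 0.0271

For Gamma(k, rate β): mean = k/β, variance = k/β², so CV = 1/√k.
CV = SD/mean = 39/41.2 = 0.9466, hence k = 1/CV² = 1.12.
Then β = k/mean = 1.12/41.2 = 0.0271.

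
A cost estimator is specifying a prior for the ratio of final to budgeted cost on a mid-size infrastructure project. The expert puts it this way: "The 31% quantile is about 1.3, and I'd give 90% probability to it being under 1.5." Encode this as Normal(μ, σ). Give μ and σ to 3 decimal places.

μ = 1.356, σ = 0.113

The p-quantile of Normal(μ,σ) is μ + z_p·σ, with z_{0.31} = -0.4959 and z_{0.9} = 1.282.
Eliminate σ: μ = (z₂·x₁ − z₁·x₂)/(z₂ − z₁) = (1.282·1.3 − (-0.4959)·1.5)/1.777 = 1.356.
Then σ = (x₂ − x₁)/(z₂ − z₁) = (1.5 − 1.3)/1.777 = 0.113.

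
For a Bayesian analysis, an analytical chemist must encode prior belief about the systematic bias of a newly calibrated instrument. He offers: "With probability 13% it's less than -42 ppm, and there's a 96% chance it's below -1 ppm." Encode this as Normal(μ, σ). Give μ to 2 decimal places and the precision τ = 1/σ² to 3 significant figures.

μ = -25.95, τ = 0.00492

The p-quantile of Normal(μ,σ) is μ + z_p·σ, with z_{0.13} = -1.126 and z_{0.96} = 1.751.
Eliminate σ: μ = (z₂·x₁ − z₁·x₂)/(z₂ − z₁) = (1.751·-42 − (-1.126)·-1)/2.877 = -25.95.
Then σ = (x₂ − x₁)/(z₂ − z₁) = (-1 − -42)/2.877 = 14.25.
Precision τ = 1/σ² = 1/14.25² = 0.00492.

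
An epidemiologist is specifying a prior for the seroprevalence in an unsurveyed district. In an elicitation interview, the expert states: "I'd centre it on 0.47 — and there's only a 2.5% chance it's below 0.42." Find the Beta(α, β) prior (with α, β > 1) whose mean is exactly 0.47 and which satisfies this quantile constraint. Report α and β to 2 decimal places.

With mean 0.47 fixed, write α = 0.47s, β = 0.53s where s = α+β.
Need P(θ < 0.42) = 0.025 under Beta(0.47s, 0.53s). Normal approximation: (q−m)/√(m(1−m)/s) ≈ z_{0.025} = -1.96, so s ≈ 0.47·0.53·(-1.96)²/(0.42−0.47)² = 382.8.
At s = 382.8: P(θ<0.42) ≈ 0.024. Adjusting to match 0.025 gives s ≈ 379.05.
So α = 0.47·379.05 ≈ 178.15, β = 0.53·379.05 ≈ 200.90.

α ≈ 178.15, β ≈ 200.90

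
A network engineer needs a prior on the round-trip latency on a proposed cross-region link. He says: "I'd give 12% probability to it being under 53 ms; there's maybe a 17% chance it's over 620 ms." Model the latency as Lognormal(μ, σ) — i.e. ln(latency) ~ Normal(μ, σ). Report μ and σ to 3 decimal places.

μ ≈ 5.328, σ ≈ 1.155

If T ~ Lognormal(μ,σ) then ln T ~ Normal(μ,σ), so the p-quantile of ln T is μ + z_p·σ.
ln(53) = 3.97 and ln(620) = 6.43; z_{0.12} = -1.175, z_{0.83} = 0.9542.
σ = (6.43 − 3.97)/(0.9542 − (-1.175)) = 1.155.
μ = 3.97 − (-1.175)·1.155 = 5.328.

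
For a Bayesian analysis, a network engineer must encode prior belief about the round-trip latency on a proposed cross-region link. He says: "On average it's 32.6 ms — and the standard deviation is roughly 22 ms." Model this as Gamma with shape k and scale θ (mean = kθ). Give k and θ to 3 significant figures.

k ≈ 2.2, θ ≈ 14.8

For Gamma(k, scale θ): mean = kθ, variance = kθ², so CV = 1/√k.
CV = SD/mean = 22/32.6 = 0.6748, hence k = 1/CV² = 2.2.
Then θ = mean/k = 32.6/2.2 = 14.8.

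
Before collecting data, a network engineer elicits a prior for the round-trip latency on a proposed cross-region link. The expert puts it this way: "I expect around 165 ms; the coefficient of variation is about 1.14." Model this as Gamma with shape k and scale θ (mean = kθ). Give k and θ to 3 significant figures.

For Gamma(k, scale θ): mean = kθ, variance = kθ², so CV = 1/√k.
CV = 1.14, hence k = 1/CV² = 0.769.
Then θ = mean/k = 165/0.769 = 214.

k ≈ 0.769, θ ≈ 214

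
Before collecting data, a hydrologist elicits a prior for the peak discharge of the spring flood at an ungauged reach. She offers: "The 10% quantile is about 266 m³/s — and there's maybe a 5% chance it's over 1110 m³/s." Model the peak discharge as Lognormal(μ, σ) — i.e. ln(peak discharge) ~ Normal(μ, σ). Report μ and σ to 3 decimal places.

If T ~ Lognormal(μ,σ) then ln T ~ Normal(μ,σ), so the p-quantile of ln T is μ + z_p·σ.
ln(266) = 5.583 and ln(1110) = 7.012; z_{0.1} = -1.282, z_{0.95} = 1.645.
σ = (7.012 − 5.583)/(1.645 − (-1.282)) = 0.488.
μ = 5.583 − (-1.282)·0.488 = 6.209.

μ ≈ 6.209, σ ≈ 0.488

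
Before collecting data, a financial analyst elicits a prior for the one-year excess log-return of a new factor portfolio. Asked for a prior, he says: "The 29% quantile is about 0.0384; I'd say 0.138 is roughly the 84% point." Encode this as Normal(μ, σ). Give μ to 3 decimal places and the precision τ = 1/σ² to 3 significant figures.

μ = 0.074, τ = 242

The p-quantile of Normal(μ,σ) is μ + z_p·σ, with z_{0.29} = -0.5534 and z_{0.84} = 0.9945.
Eliminate σ: μ = (z₂·x₁ − z₁·x₂)/(z₂ − z₁) = (0.9945·0.0384 − (-0.5534)·0.138)/1.548 = 0.074.
Then σ = (x₂ − x₁)/(z₂ − z₁) = (0.138 − 0.0384)/1.548 = 0.064.
Precision τ = 1/σ² = 1/0.06435² = 242.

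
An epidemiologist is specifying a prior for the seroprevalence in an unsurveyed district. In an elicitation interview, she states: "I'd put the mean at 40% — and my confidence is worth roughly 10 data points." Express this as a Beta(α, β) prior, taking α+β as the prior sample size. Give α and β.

Under the effective-sample-size interpretation, Beta(α, β) has prior mean α/(α+β) and prior sample size α+β.
So α+β = 10 and α/(α+β) = 0.4, giving α = 0.4·10 = 4 and β = 10 − 4 = 6.

α = 4, β = 6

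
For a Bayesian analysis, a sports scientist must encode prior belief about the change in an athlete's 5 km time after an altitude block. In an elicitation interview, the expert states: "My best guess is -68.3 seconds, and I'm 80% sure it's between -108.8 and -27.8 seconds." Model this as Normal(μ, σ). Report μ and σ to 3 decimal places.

μ = -68.300, σ = 31.602

A symmetric 80% interval runs μ ± z·σ with z = 1.282.
Half-width = 40.5, so σ = 40.5/1.282 = 31.602.
μ is the stated best guess, -68.300.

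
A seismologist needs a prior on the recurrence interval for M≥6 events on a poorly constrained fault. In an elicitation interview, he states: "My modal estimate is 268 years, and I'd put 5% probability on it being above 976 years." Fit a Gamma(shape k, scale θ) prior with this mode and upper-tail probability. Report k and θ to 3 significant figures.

k ≈ 2.53, θ ≈ 175

Gamma(k,θ) with k>1 has mode (k−1)θ, so θ = 268/(k−1).
Need P(X < 976) = 0.95 with θ tied to k this way. Start at k = 2, θ = 268: P(X<976) ≈ 0.878.
Too low — raise k to concentrate. Iterating converges to k ≈ 2.53.
Then θ = 268/(2.53−1) ≈ 175.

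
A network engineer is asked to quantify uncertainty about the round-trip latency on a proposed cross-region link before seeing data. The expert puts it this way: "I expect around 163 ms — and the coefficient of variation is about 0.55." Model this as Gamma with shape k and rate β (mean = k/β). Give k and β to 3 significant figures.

k ≈ 3.31, β ≈ 0.0203

For Gamma(k, rate β): mean = k/β, variance = k/β², so CV = 1/√k.
CV = 0.55, hence k = 1/CV² = 3.31.
Then β = k/mean = 3.31/163 = 0.0203.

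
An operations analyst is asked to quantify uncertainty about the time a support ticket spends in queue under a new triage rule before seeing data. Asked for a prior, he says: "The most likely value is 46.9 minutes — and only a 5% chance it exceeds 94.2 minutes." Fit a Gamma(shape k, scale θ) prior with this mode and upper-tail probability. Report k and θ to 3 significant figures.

k ≈ 6.7, θ ≈ 8.23

Gamma(k,θ) with k>1 has mode (k−1)θ, so θ = 46.9/(k−1).
Need P(X < 94.2) = 0.95 with θ tied to k this way. Start at k = 2, θ = 46.9: P(X<94.2) ≈ 0.596.
Too low — raise k to concentrate. Iterating converges to k ≈ 6.7.
Then θ = 46.9/(6.7−1) ≈ 8.23.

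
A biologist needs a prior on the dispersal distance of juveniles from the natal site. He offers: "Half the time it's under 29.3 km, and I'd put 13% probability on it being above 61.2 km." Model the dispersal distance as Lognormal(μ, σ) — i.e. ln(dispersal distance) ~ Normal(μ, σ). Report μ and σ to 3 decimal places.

If T ~ Lognormal(μ,σ) then ln T ~ Normal(μ,σ), so the p-quantile of ln T is μ + z_p·σ.
ln(29.3) = 3.378 and ln(61.2) = 4.114; z_{0.5} = 0, z_{0.87} = 1.126.
σ = (4.114 − 3.378)/(1.126 − (0)) = 0.654.
μ = 3.378 − (0)·0.654 = 3.378.

μ ≈ 3.378, σ ≈ 0.654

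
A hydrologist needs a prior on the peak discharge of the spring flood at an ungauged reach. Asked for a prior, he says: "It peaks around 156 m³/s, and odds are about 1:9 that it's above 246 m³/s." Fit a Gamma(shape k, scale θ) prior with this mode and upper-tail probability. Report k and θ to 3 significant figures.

Gamma(k,θ) with k>1 has mode (k−1)θ, so θ = 156/(k−1).
Need P(X < 246) = 0.9 with θ tied to k this way. Start at k = 2, θ = 156: P(X<246) ≈ 0.468.
Too low — raise k to concentrate. Iterating converges to k ≈ 10.
Then θ = 156/(10−1) ≈ 17.3.

k ≈ 10, θ ≈ 17.3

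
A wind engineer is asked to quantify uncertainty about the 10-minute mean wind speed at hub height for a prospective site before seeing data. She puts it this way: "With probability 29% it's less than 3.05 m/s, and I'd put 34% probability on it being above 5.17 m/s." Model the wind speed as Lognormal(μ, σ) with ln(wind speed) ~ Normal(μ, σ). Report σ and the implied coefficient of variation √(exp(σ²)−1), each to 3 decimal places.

If T ~ Lognormal(μ,σ) then ln T ~ Normal(μ,σ), so the p-quantile of ln T is μ + z_p·σ.
ln(3.05) = 1.115 and ln(5.17) = 1.643; z_{0.29} = -0.5534, z_{0.66} = 0.4125.
σ = (1.643 − 1.115)/(0.4125 − (-0.5534)) = 0.546.
μ = 1.115 − (-0.5534)·0.546 = 1.418.
CV = √(exp(σ²)−1) = √(exp(0.2985)−1) = 0.590.

σ ≈ 0.546, CV ≈ 0.590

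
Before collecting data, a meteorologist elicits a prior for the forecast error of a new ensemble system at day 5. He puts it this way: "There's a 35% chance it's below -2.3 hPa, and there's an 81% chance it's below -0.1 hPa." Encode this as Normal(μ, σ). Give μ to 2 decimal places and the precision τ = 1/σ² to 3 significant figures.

For Normal(μ,σ), the p-quantile is μ + z_p·σ. Here z_{0.35} = -0.3853, z_{0.81} = 0.8779.
So -2.3 = μ − 0.3853σ and -0.1 = μ + 0.8779σ.
Subtracting: σ = (-0.1 − -2.3)/(0.8779 − (-0.3853)) = 1.74.
Then μ = -2.3 − (-0.3853)·1.74 = -1.63.
Precision τ = 1/σ² = 1/1.742² = 0.33.

μ = -1.63, τ = 0.33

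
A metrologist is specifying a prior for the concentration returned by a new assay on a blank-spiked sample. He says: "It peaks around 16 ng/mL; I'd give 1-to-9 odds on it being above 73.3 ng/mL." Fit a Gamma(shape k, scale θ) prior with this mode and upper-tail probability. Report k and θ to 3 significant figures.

Gamma(k,θ) with k>1 has mode (k−1)θ, so θ = 16/(k−1).
Need P(X < 73.3) = 0.9 with θ tied to k this way. Start at k = 2, θ = 16: P(X<73.3) ≈ 0.943.
Too high — lower k to spread out. Iterating converges to k ≈ 1.78.
Then θ = 16/(1.78−1) ≈ 20.6.

k ≈ 1.78, θ ≈ 20.6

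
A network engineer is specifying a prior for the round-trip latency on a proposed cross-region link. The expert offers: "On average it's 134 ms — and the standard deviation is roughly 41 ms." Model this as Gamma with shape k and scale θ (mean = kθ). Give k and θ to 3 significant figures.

For Gamma(k, scale θ): mean = kθ, variance = kθ², so CV = 1/√k.
CV = SD/mean = 41/134 = 0.306, hence k = 1/CV² = 10.7.
Then θ = mean/k = 134/10.7 = 12.5.

k ≈ 10.7, θ ≈ 12.5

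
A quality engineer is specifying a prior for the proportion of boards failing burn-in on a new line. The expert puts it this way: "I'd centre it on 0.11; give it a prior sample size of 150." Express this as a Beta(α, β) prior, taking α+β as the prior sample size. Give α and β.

α = 16.5, β = 133.5

Under the effective-sample-size interpretation, Beta(α, β) has prior mean α/(α+β) and prior sample size α+β.
So α+β = 150 and α/(α+β) = 0.11, giving α = 0.11·150 = 16.5 and β = 150 − 16.5 = 133.5.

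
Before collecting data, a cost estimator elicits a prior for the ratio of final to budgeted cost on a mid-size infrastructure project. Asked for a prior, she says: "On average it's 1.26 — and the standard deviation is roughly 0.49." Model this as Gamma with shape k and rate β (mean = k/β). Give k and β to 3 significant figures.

k ≈ 6.61, β ≈ 5.25

For Gamma(k, rate β): mean = k/β, variance = k/β², so CV = 1/√k.
CV = SD/mean = 0.49/1.26 = 0.3889, hence k = 1/CV² = 6.61.
Then β = k/mean = 6.61/1.26 = 5.25.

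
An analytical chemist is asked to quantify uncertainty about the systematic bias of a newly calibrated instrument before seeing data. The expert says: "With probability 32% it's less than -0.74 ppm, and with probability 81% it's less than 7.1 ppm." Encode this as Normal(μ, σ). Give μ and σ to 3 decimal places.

For Normal(μ,σ), the p-quantile is μ + z_p·σ. Here z_{0.32} = -0.4677, z_{0.81} = 0.8779.
So -0.74 = μ − 0.4677σ and 7.1 = μ + 0.8779σ.
Subtracting: σ = (7.1 − -0.74)/(0.8779 − (-0.4677)) = 5.826.
Then μ = -0.74 − (-0.4677)·5.826 = 1.985.

μ = 1.985, σ = 5.826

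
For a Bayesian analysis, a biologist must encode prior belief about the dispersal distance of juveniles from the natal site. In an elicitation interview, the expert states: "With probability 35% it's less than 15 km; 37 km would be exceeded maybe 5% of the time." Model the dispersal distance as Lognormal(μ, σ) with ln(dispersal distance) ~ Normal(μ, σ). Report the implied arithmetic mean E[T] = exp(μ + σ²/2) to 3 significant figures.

E[T] ≈ 19.7 km

If T ~ Lognormal(μ,σ) then ln T ~ Normal(μ,σ), so the p-quantile of ln T is μ + z_p·σ.
ln(15) = 2.708 and ln(37) = 3.611; z_{0.35} = -0.3853, z_{0.95} = 1.645.
σ = (3.611 − 2.708)/(1.645 − (-0.3853)) = 0.445.
μ = 2.708 − (-0.3853)·0.445 = 2.879.
E[T] = exp(μ + σ²/2) = exp(2.879 + 0.0989) = 19.7 km.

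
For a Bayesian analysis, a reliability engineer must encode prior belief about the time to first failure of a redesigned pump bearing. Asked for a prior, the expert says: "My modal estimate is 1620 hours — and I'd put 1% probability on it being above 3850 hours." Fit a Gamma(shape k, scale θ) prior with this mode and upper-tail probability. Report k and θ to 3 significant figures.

k ≈ 7.33, θ ≈ 256

Gamma(k,θ) with k>1 has mode (k−1)θ, so θ = 1620/(k−1).
Need P(X < 3850) = 0.99 with θ tied to k this way. Start at k = 2, θ = 1620: P(X<3850) ≈ 0.686.
Too low — raise k to concentrate. Iterating converges to k ≈ 7.33.
Then θ = 1620/(7.33−1) ≈ 256.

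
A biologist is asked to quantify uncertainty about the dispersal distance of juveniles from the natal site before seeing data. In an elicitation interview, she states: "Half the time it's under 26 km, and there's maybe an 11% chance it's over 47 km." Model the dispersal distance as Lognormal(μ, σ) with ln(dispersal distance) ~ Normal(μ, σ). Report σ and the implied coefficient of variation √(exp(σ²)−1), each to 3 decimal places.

σ ≈ 0.483, CV ≈ 0.512

If T ~ Lognormal(μ,σ) then ln T ~ Normal(μ,σ), so the p-quantile of ln T is μ + z_p·σ.
ln(26) = 3.258 and ln(47) = 3.85; z_{0.5} = 0, z_{0.89} = 1.227.
σ = (3.85 − 3.258)/(1.227 − (0)) = 0.483.
μ = 3.258 − (0)·0.483 = 3.258.
CV = √(exp(σ²)−1) = √(exp(0.2330)−1) = 0.512.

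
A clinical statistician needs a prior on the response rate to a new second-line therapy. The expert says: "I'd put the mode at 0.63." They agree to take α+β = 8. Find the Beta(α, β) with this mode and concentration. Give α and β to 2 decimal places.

For α,β > 1 the Beta mode is (α−1)/(α+β−2). With α+β = 8, the mode is (α−1)/6.
Set (α−1)/6 = 0.63 → α = 1 + 0.63·6 = 4.78.
β = 8 − α = 3.22.

α = 4.78, β = 3.22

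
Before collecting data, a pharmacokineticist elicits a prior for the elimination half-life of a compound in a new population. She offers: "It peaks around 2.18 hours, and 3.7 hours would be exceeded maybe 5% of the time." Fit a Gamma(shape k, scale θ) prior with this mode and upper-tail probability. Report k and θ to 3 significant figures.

Gamma(k,θ) with k>1 has mode (k−1)θ, so θ = 2.18/(k−1).
Need P(X < 3.7) = 0.95 with θ tied to k this way. Start at k = 2, θ = 2.18: P(X<3.7) ≈ 0.506.
Too low — raise k to concentrate. Iterating converges to k ≈ 11.
Then θ = 2.18/(11−1) ≈ 0.219.

k ≈ 11, θ ≈ 0.219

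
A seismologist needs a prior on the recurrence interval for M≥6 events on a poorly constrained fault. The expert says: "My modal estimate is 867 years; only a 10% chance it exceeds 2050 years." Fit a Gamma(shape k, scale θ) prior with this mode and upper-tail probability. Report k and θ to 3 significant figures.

k ≈ 3.6, θ ≈ 334

Gamma(k,θ) with k>1 has mode (k−1)θ, so θ = 867/(k−1).
Need P(X < 2050) = 0.9 with θ tied to k this way. Start at k = 2, θ = 867: P(X<2050) ≈ 0.684.
Too low — raise k to concentrate. Iterating converges to k ≈ 3.6.
Then θ = 867/(3.6−1) ≈ 334.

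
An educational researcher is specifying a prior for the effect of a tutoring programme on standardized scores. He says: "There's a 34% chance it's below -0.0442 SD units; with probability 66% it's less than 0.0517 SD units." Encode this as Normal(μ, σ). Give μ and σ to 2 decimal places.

For Normal(μ,σ), the p-quantile is μ + z_p·σ. Here z_{0.34} = -0.4125, z_{0.66} = 0.4125.
So -0.0442 = μ − 0.4125σ and 0.0517 = μ + 0.4125σ.
Subtracting: σ = (0.0517 − -0.0442)/(0.4125 − (-0.4125)) = 0.12.
Then μ = -0.0442 − (-0.4125)·0.12 = 0.00.

μ = 0.00, σ = 0.12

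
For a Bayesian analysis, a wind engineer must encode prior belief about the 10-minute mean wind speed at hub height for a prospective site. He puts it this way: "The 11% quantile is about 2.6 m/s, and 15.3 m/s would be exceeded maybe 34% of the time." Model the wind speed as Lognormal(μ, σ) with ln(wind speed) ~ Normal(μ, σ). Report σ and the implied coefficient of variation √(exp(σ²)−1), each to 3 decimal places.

σ ≈ 1.081, CV ≈ 1.490

If T ~ Lognormal(μ,σ) then ln T ~ Normal(μ,σ), so the p-quantile of ln T is μ + z_p·σ.
ln(2.6) = 0.9555 and ln(15.3) = 2.728; z_{0.11} = -1.227, z_{0.66} = 0.4125.
σ = (2.728 − 0.9555)/(0.4125 − (-1.227)) = 1.081.
μ = 0.9555 − (-1.227)·1.081 = 2.282.
CV = √(exp(σ²)−1) = √(exp(1.1693)−1) = 1.490.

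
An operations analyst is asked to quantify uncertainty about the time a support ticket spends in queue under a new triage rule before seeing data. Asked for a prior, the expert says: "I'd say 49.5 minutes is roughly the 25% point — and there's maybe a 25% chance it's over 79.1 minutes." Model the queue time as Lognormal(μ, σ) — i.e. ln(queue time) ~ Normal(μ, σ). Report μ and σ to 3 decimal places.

μ ≈ 4.136, σ ≈ 0.347

If T ~ Lognormal(μ,σ) then ln T ~ Normal(μ,σ), so the p-quantile of ln T is μ + z_p·σ.
ln(49.5) = 3.902 and ln(79.1) = 4.371; z_{0.25} = -0.6745, z_{0.75} = 0.6745.
σ = (4.371 − 3.902)/(0.6745 − (-0.6745)) = 0.347.
μ = 3.902 − (-0.6745)·0.347 = 4.136.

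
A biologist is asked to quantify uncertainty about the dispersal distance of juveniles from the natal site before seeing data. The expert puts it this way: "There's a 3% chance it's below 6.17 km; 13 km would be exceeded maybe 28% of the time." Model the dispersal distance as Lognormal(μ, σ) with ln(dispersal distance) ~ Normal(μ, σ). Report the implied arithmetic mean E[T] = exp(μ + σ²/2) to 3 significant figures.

E[T] ≈ 11.4 km

If T ~ Lognormal(μ,σ) then ln T ~ Normal(μ,σ), so the p-quantile of ln T is μ + z_p·σ.
ln(6.17) = 1.82 and ln(13) = 2.565; z_{0.03} = -1.881, z_{0.72} = 0.5828.
σ = (2.565 − 1.82)/(0.5828 − (-1.881)) = 0.303.
μ = 1.82 − (-1.881)·0.303 = 2.389.
E[T] = exp(μ + σ²/2) = exp(2.389 + 0.0458) = 11.4 km.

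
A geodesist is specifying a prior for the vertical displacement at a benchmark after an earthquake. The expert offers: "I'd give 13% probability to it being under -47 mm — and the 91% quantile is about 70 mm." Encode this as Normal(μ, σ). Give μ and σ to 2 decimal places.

The p-quantile of Normal(μ,σ) is μ + z_p·σ, with z_{0.13} = -1.126 and z_{0.91} = 1.341.
Eliminate σ: μ = (z₂·x₁ − z₁·x₂)/(z₂ − z₁) = (1.341·-47 − (-1.126)·70)/2.467 = 6.42.
Then σ = (x₂ − x₁)/(z₂ − z₁) = (70 − -47)/2.467 = 47.42.

μ = 6.42, σ = 47.42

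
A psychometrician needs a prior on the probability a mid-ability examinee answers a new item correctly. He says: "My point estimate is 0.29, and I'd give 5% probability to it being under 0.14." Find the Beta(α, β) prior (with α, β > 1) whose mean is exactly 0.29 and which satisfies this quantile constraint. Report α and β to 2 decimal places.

With mean 0.29 fixed, write α = 0.29s, β = 0.71s where s = α+β.
Need P(θ < 0.14) = 0.05 under Beta(0.29s, 0.71s). Normal approximation: (q−m)/√(m(1−m)/s) ≈ z_{0.05} = -1.64, so s ≈ 0.29·0.71·(-1.64)²/(0.14−0.29)² = 24.8.
At s = 24.8: P(θ<0.14) ≈ 0.032. Adjusting to match 0.05 gives s ≈ 20.08.
So α = 0.29·20.08 ≈ 5.82, β = 0.71·20.08 ≈ 14.26.

α ≈ 5.82, β ≈ 14.26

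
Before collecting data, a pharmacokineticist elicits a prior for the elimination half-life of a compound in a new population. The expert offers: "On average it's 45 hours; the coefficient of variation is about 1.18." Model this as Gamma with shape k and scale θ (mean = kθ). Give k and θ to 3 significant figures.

k ≈ 0.718, θ ≈ 62.7

For Gamma(k, scale θ): mean = kθ, variance = kθ², so CV = 1/√k.
CV = 1.18, hence k = 1/CV² = 0.718.
Then θ = mean/k = 45/0.718 = 62.7.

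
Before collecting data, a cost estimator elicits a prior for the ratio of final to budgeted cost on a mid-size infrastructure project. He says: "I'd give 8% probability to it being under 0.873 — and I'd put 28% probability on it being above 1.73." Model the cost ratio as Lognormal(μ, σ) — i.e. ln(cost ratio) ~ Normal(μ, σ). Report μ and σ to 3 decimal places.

If T ~ Lognormal(μ,σ) then ln T ~ Normal(μ,σ), so the p-quantile of ln T is μ + z_p·σ.
ln(0.873) = -0.1358 and ln(1.73) = 0.5481; z_{0.08} = -1.405, z_{0.72} = 0.5828.
σ = (0.5481 − -0.1358)/(0.5828 − (-1.405)) = 0.344.
μ = -0.1358 − (-1.405)·0.344 = 0.348.

μ ≈ 0.348, σ ≈ 0.344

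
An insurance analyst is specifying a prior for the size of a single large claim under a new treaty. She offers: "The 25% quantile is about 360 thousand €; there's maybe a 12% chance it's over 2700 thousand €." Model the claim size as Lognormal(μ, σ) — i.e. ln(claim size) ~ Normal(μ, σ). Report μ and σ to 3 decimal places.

If T ~ Lognormal(μ,σ) then ln T ~ Normal(μ,σ), so the p-quantile of ln T is μ + z_p·σ.
ln(360) = 5.886 and ln(2700) = 7.901; z_{0.25} = -0.6745, z_{0.88} = 1.175.
σ = (7.901 − 5.886)/(1.175 − (-0.6745)) = 1.089.
μ = 5.886 − (-0.6745)·1.089 = 6.621.

μ ≈ 6.621, σ ≈ 1.089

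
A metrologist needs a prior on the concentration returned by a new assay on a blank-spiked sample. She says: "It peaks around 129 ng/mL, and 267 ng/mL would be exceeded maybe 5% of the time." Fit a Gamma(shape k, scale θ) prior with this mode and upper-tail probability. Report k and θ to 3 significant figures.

k ≈ 6.22, θ ≈ 24.7

Gamma(k,θ) with k>1 has mode (k−1)θ, so θ = 129/(k−1).
Need P(X < 267) = 0.95 with θ tied to k this way. Start at k = 2, θ = 129: P(X<267) ≈ 0.613.
Too low — raise k to concentrate. Iterating converges to k ≈ 6.22.
Then θ = 129/(6.22−1) ≈ 24.7.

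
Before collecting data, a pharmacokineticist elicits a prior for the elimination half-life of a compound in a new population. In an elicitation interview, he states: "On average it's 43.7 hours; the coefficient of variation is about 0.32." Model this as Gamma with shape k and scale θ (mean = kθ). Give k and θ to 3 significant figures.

k ≈ 9.77, θ ≈ 4.47

For Gamma(k, scale θ): mean = kθ, variance = kθ², so CV = 1/√k.
CV = 0.32, hence k = 1/CV² = 9.77.
Then θ = mean/k = 43.7/9.77 = 4.47.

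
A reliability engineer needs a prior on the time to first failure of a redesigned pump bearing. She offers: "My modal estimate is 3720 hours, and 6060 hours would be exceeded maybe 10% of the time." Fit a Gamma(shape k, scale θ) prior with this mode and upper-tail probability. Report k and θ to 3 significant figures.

Gamma(k,θ) with k>1 has mode (k−1)θ, so θ = 3720/(k−1).
Need P(X < 6060) = 0.9 with θ tied to k this way. Start at k = 2, θ = 3720: P(X<6060) ≈ 0.484.
Too low — raise k to concentrate. Iterating converges to k ≈ 8.91.
Then θ = 3720/(8.91−1) ≈ 470.

k ≈ 8.91, θ ≈ 470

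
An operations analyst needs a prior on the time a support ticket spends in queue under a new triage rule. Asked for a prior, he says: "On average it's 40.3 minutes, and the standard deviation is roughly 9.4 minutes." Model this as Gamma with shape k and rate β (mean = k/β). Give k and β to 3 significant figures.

k ≈ 18.4, β ≈ 0.456

For Gamma(k, rate β): mean = k/β, variance = k/β², so CV = 1/√k.
CV = SD/mean = 9.4/40.3 = 0.2333, hence k = 1/CV² = 18.4.
Then β = k/mean = 18.4/40.3 = 0.456.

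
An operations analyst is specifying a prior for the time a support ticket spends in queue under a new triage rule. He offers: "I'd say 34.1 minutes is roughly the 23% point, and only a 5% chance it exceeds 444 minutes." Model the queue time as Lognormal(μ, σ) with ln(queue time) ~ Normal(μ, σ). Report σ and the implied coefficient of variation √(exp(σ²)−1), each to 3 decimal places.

σ ≈ 1.077, CV ≈ 1.479

If T ~ Lognormal(μ,σ) then ln T ~ Normal(μ,σ), so the p-quantile of ln T is μ + z_p·σ.
ln(34.1) = 3.529 and ln(444) = 6.096; z_{0.23} = -0.7388, z_{0.95} = 1.645.
σ = (6.096 − 3.529)/(1.645 − (-0.7388)) = 1.077.
μ = 3.529 − (-0.7388)·1.077 = 4.325.
CV = √(exp(σ²)−1) = √(exp(1.1593)−1) = 1.479.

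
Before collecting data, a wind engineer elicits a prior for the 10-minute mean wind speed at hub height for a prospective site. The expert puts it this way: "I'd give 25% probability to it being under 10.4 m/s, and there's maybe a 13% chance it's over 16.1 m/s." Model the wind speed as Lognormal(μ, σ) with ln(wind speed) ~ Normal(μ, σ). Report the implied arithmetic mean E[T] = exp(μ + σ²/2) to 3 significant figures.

E[T] ≈ 12.6 m/s

If T ~ Lognormal(μ,σ) then ln T ~ Normal(μ,σ), so the p-quantile of ln T is μ + z_p·σ.
ln(10.4) = 2.342 and ln(16.1) = 2.779; z_{0.25} = -0.6745, z_{0.87} = 1.126.
σ = (2.779 − 2.342)/(1.126 − (-0.6745)) = 0.243.
μ = 2.342 − (-0.6745)·0.243 = 2.505.
E[T] = exp(μ + σ²/2) = exp(2.505 + 0.0294) = 12.6 m/s.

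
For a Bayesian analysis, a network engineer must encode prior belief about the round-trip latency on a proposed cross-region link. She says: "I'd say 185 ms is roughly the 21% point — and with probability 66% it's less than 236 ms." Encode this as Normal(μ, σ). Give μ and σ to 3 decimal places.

μ = 218.742, σ = 41.842

The p-quantile of Normal(μ,σ) is μ + z_p·σ, with z_{0.21} = -0.8064 and z_{0.66} = 0.4125.
Eliminate σ: μ = (z₂·x₁ − z₁·x₂)/(z₂ − z₁) = (0.4125·185 − (-0.8064)·236)/1.219 = 218.742.
Then σ = (x₂ − x₁)/(z₂ − z₁) = (236 − 185)/1.219 = 41.842.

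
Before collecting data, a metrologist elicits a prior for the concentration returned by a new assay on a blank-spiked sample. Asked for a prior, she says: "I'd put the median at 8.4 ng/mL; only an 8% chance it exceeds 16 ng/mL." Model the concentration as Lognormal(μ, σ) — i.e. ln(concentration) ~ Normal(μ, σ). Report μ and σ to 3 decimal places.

μ ≈ 2.128, σ ≈ 0.459

If T ~ Lognormal(μ,σ) then ln T ~ Normal(μ,σ), so the p-quantile of ln T is μ + z_p·σ.
ln(8.4) = 2.128 and ln(16) = 2.773; z_{0.5} = 0, z_{0.92} = 1.405.
σ = (2.773 − 2.128)/(1.405 − (0)) = 0.459.
μ = 2.128 − (0)·0.459 = 2.128.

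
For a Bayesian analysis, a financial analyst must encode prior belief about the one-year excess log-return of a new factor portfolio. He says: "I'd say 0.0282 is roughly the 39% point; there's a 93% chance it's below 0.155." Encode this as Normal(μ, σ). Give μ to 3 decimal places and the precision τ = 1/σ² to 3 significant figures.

μ = 0.048, τ = 192

For Normal(μ,σ), the p-quantile is μ + z_p·σ. Here z_{0.39} = -0.2793, z_{0.93} = 1.476.
So 0.0282 = μ − 0.2793σ and 0.155 = μ + 1.476σ.
Subtracting: σ = (0.155 − 0.0282)/(1.476 − (-0.2793)) = 0.072.
Then μ = 0.0282 − (-0.2793)·0.072 = 0.048.
Precision τ = 1/σ² = 1/0.07225² = 192.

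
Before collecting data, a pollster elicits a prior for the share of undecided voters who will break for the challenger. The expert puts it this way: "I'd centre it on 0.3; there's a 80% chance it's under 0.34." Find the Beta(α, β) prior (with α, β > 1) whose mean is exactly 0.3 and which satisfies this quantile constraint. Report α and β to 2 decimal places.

α ≈ 27.27, β ≈ 63.64

With mean 0.3 fixed, write α = 0.3s, β = 0.7s where s = α+β.
Need P(θ < 0.34) = 0.8 under Beta(0.3s, 0.7s). Normal approximation: (q−m)/√(m(1−m)/s) ≈ z_{0.8} = 0.842, so s ≈ 0.3·0.7·(0.842)²/(0.34−0.3)² = 93.0.
At s = 93.0: P(θ<0.34) ≈ 0.802. Adjusting to match 0.8 gives s ≈ 90.91.
So α = 0.3·90.91 ≈ 27.27, β = 0.7·90.91 ≈ 63.64.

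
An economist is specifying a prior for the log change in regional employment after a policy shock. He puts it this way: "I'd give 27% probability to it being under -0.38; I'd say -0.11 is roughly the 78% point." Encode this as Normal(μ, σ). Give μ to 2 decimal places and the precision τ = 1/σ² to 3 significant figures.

The p-quantile of Normal(μ,σ) is μ + z_p·σ, with z_{0.27} = -0.6128 and z_{0.78} = 0.7722.
Eliminate σ: μ = (z₂·x₁ − z₁·x₂)/(z₂ − z₁) = (0.7722·-0.38 − (-0.6128)·-0.11)/1.385 = -0.26.
Then σ = (x₂ − x₁)/(z₂ − z₁) = (-0.11 − -0.38)/1.385 = 0.19.
Precision τ = 1/σ² = 1/0.1949² = 26.3.

μ = -0.26, τ = 26.3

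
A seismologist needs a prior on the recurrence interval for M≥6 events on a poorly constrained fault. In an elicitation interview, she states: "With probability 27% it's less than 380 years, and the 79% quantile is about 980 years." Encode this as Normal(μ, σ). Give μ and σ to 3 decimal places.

The p-quantile of Normal(μ,σ) is μ + z_p·σ, with z_{0.27} = -0.6128 and z_{0.79} = 0.8064.
Eliminate σ: μ = (z₂·x₁ − z₁·x₂)/(z₂ − z₁) = (0.8064·380 − (-0.6128)·980)/1.419 = 639.075.
Then σ = (x₂ − x₁)/(z₂ − z₁) = (980 − 380)/1.419 = 422.763.

μ = 639.075, σ = 422.763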